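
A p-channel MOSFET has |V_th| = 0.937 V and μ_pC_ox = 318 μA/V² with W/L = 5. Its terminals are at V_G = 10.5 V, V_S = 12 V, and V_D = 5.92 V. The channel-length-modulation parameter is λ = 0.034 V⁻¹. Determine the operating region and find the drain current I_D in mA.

Saturation; I_D = 0.304 mA

V_SG = V_S − V_G = 12 − 10.5 = 1.5 V; V_SD = V_S − V_D = 12 − 5.92 = 6.08 V.
k_p = μ_pC_ox · (W/L) = 1.59 mA/V².
V_ov = V_SG − |V_th| = 1.5 − 0.937 = 0.563 V.
Since V_SD = 6.08 V ≥ V_ov = 0.563 V, the device is in saturation.
I_D = ½ k_p V_ov² (1 + λ V_SD) = 0.5 × 1.59 × 0.563² × (1 + 0.034 × 6.08) = 0.304 mA.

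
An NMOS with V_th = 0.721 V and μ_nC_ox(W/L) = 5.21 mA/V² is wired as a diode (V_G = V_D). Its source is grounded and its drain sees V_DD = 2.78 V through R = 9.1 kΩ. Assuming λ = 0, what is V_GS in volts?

V_GS = 0.995 V

With gate tied to drain, V_GS = V_DS ≥ V_GS − V_th, so the device is in saturation.
KCL at the drain: ½ k_n (V_GS − V_th)² = (V_DD − V_GS)/R.
Let x = V_GS − 0.721. Then 23.7 x² + x − 2.059 = 0, giving x = 0.274 V (positive root), so V_GS = 0.995 V.
I_D = (V_DD − V_GS)/R = (2.78 − 0.995) / 9.1 = 0.196 mA.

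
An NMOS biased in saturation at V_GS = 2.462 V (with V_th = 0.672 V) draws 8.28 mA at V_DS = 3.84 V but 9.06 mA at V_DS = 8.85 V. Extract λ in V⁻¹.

With V_GS fixed, I_D ∝ (1 + λ V_DS) in saturation, so I_D2/I_D1 = (1 + λ V_DS2)/(1 + λ V_DS1).
9.06/8.28 = 1.094 = (1 + 8.85 λ)/(1 + 3.84 λ).
Solving: λ (I_D1 V_DS2 − I_D2 V_DS1) = I_D2 − I_D1, so λ = (9.06 − 8.28) / (8.28 × 8.85 − 9.06 × 3.84) = 0.78 / 38.5 = 0.0203 V⁻¹.

λ = 0.0203 V⁻¹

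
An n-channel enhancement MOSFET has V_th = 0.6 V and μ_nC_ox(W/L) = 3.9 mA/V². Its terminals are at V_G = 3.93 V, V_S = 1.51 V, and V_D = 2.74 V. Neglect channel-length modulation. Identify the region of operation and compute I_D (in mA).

Triode; I_D = 5.78 mA

V_GS = V_G − V_S = 3.93 − 1.51 = 2.42 V; V_DS = V_D − V_S = 2.74 − 1.51 = 1.23 V.
V_ov = V_GS − V_th = 2.42 − 0.6 = 1.82 V.
Since V_DS = 1.23 V < V_ov = 1.82 V, the device is in the triode region.
I_D = k_n [V_ov · V_DS − ½ V_DS²] = 3.9 × [1.82 × 1.23 − 0.5 × 1.23²] = 5.78 mA.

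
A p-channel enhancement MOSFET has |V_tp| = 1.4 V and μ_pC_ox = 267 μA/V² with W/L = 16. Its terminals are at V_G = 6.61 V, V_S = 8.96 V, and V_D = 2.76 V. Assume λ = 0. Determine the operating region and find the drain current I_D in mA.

V_SG = V_S − V_G = 8.96 − 6.61 = 2.35 V; V_SD = V_S − V_D = 8.96 − 2.76 = 6.2 V.
k_p = μ_pC_ox · (W/L) = 4.272 mA/V².
V_ov = V_SG − |V_tp| = 2.35 − 1.4 = 0.95 V.
Since V_SD = 6.2 V ≥ V_ov = 0.95 V, the device is in saturation.
I_D = ½ k_p V_ov² = 0.5 × 4.272 × 0.95² = 1.93 mA.

Saturation; I_D = 1.93 mA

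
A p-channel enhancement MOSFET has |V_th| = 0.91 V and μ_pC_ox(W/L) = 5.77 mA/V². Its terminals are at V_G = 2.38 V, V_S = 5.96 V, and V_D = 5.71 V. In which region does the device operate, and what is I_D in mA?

V_SG = V_S − V_G = 5.96 − 2.38 = 3.58 V; V_SD = V_S − V_D = 5.96 − 5.71 = 0.25 V.
V_ov = V_SG − |V_th| = 3.58 − 0.91 = 2.67 V.
Since V_SD = 0.25 V < V_ov = 2.67 V, the device is in the triode region.
I_D = k_p [V_ov · V_SD − ½ V_SD²] = 5.77 × [2.67 × 0.25 − 0.5 × 0.25²] = 3.67 mA.

Triode; I_D = 3.67 mA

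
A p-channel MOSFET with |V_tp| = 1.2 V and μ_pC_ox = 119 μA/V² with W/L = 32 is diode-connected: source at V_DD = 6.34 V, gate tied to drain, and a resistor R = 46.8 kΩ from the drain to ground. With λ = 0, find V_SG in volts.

V_SG = 1.43 V

With gate tied to drain, V_SG = V_SD ≥ V_SG − |V_tp|, so the device is in saturation.
k_p = μ_pC_ox · (W/L) = 3.808 mA/V².
KCL at the drain: ½ k_p (V_SG − |V_tp|)² = (V_DD − V_SG)/R.
Let x = V_SG − 1.2. Then 89.1 x² + x − 5.14 = 0, giving x = 0.235 V (positive root), so V_SG = 1.43 V.
I_D = (V_DD − V_SG)/R = (6.34 − 1.43) / 46.8 = 0.105 mA.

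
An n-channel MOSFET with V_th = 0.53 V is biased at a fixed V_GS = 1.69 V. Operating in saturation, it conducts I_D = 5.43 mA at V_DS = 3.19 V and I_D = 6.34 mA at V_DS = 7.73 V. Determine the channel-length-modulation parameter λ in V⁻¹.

With V_GS fixed, I_D ∝ (1 + λ V_DS) in saturation, so I_D2/I_D1 = (1 + λ V_DS2)/(1 + λ V_DS1).
6.34/5.43 = 1.168 = (1 + 7.73 λ)/(1 + 3.19 λ).
Solving: λ (I_D1 V_DS2 − I_D2 V_DS1) = I_D2 − I_D1, so λ = (6.34 − 5.43) / (5.43 × 7.73 − 6.34 × 3.19) = 0.91 / 21.7 = 0.0418 V⁻¹.

λ = 0.0418 V⁻¹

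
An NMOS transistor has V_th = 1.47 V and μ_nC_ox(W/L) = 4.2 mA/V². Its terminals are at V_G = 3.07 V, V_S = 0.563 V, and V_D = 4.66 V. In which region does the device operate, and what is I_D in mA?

V_GS = V_G − V_S = 3.07 − 0.563 = 2.51 V; V_DS = V_D − V_S = 4.66 − 0.563 = 4.1 V.
V_ov = V_GS − V_th = 2.51 − 1.47 = 1.04 V.
Since V_DS = 4.1 V ≥ V_ov = 1.04 V, the device is in saturation.
I_D = ½ k_n V_ov² = 0.5 × 4.2 × 1.04² = 2.26 mA.

Saturation; I_D = 2.26 mA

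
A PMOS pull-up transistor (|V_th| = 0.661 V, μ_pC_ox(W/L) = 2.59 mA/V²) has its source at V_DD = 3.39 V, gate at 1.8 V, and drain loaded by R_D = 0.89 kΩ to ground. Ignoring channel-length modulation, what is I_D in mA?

I_D = 1.12 mA

V_SG = V_DD − V_G = 3.39 − 1.8 = 1.59 V, so V_ov = 1.59 − 0.661 = 0.929 V.
Assume saturation: I_D = ½ k_p V_ov² = 0.5 × 2.59 × 0.929² = 1.12 mA, giving V_SD = V_DD − I_D R_D = 3.39 − 1.12 × 0.89 = 2.4 V.
V_SD = 2.4 V ≥ V_ov = 0.929 V, confirming saturation.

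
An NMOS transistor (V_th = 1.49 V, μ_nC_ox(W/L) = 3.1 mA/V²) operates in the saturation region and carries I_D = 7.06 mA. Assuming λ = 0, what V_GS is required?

In saturation I_D = ½ k_n (V_GS − V_th)², so V_GS − V_th = √(2 I_D / k_n) = √(2 × 7.06 / 3.1) = 2.13 V.
V_GS = 1.49 + 2.13 = 3.62 V.

V_GS = 3.62 V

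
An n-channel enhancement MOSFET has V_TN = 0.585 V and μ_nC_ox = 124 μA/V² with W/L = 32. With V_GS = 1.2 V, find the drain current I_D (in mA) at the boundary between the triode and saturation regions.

At the boundary V_DS = V_ov = V_GS − V_TN = 1.2 − 0.585 = 0.615 V.
k_n = μ_nC_ox · (W/L) = 3.968 mA/V².
I_D = ½ k_n V_ov² = 0.5 × 3.968 × 0.615² = 0.75 mA.

I_D = 0.750 mA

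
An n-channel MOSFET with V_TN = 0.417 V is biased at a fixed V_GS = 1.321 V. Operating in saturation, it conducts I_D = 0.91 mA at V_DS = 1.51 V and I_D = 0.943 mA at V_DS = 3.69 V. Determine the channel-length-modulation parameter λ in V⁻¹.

With V_GS fixed, I_D ∝ (1 + λ V_DS) in saturation, so I_D2/I_D1 = (1 + λ V_DS2)/(1 + λ V_DS1).
0.943/0.91 = 1.036 = (1 + 3.69 λ)/(1 + 1.51 λ).
Solving: λ (I_D1 V_DS2 − I_D2 V_DS1) = I_D2 − I_D1, so λ = (0.943 − 0.91) / (0.91 × 3.69 − 0.943 × 1.51) = 0.033 / 1.93 = 0.0171 V⁻¹.

λ = 0.0171 V⁻¹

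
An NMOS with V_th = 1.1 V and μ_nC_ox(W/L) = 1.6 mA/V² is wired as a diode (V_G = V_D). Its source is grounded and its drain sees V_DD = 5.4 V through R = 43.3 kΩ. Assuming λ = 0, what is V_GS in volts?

V_GS = 1.44 V

With gate tied to drain, V_GS = V_DS ≥ V_GS − V_th, so the device is in saturation.
KCL at the drain: ½ k_n (V_GS − V_th)² = (V_DD − V_GS)/R.
Let x = V_GS − 1.1. Then 34.6 x² + x − 4.3 = 0, giving x = 0.338 V (positive root), so V_GS = 1.44 V.
I_D = (V_DD − V_GS)/R = (5.4 − 1.44) / 43.3 = 0.0915 mA.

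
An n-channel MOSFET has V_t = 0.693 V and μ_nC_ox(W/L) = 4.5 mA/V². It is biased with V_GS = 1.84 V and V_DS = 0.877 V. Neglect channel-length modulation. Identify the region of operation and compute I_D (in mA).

Triode; I_D = 2.80 mA

V_ov = V_GS − V_t = 1.84 − 0.693 = 1.15 V.
Since V_DS = 0.877 V < V_ov = 1.15 V, the device is in the triode region.
I_D = k_n [V_ov · V_DS − ½ V_DS²] = 4.5 × [1.15 × 0.877 − 0.5 × 0.877²] = 2.8 mA.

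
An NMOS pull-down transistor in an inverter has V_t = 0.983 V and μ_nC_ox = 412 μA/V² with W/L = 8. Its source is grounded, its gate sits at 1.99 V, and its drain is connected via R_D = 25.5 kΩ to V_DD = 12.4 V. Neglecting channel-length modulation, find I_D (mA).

I_D = 0.480 mA

V_GS = V_G = 1.99 V, so V_ov = 1.99 − 0.983 = 1.01 V.
k_n = μ_nC_ox · (W/L) = 3.296 mA/V².
Assume saturation: I_D = ½ k_n V_ov² = 0.5 × 3.296 × 1.01² = 1.67 mA, giving V_DS = V_DD − I_D R_D = 12.4 − 1.67 × 25.5 = -30.2 V.
But -30.2 V < V_ov = 1.01 V, so the device is actually in triode.
In triode I_D = k_n[V_ov V_DS − ½ V_DS²] and I_D = (V_DD − V_DS)/R_D. Equating: 42 V_DS² − 85.64 V_DS + 12.4 = 0, giving V_DS = 0.157 V (the root below V_ov).
I_D = (12.4 − 0.157) / 25.5 = 0.48 mA.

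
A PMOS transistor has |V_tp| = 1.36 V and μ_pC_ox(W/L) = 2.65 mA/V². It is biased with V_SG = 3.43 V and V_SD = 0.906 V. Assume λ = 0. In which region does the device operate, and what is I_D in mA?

Triode; I_D = 3.88 mA

V_ov = V_SG − |V_tp| = 3.43 − 1.36 = 2.07 V.
Since V_SD = 0.906 V < V_ov = 2.07 V, the device is in the triode region.
I_D = k_p [V_ov · V_SD − ½ V_SD²] = 2.65 × [2.07 × 0.906 − 0.5 × 0.906²] = 3.88 mA.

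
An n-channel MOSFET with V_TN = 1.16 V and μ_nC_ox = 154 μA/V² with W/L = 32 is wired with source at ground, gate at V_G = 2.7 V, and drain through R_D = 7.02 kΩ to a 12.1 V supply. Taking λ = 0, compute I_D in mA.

V_GS = V_G = 2.7 V, so V_ov = 2.7 − 1.16 = 1.54 V.
k_n = μ_nC_ox · (W/L) = 4.928 mA/V².
Assume saturation: I_D = ½ k_n V_ov² = 0.5 × 4.928 × 1.54² = 5.84 mA, giving V_DS = V_DD − I_D R_D = 12.1 − 5.84 × 7.02 = -28.9 V.
But -28.9 V < V_ov = 1.54 V, so the device is actually in triode.
In triode I_D = k_n[V_ov V_DS − ½ V_DS²] and I_D = (V_DD − V_DS)/R_D. Equating: 17.3 V_DS² − 54.28 V_DS + 12.1 = 0, giving V_DS = 0.242 V (the root below V_ov).
I_D = (12.1 − 0.242) / 7.02 = 1.69 mA.

I_D = 1.69 mA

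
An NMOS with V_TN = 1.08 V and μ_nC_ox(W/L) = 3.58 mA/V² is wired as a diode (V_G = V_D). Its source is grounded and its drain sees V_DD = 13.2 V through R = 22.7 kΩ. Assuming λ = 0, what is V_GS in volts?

V_GS = 1.61 V

With gate tied to drain, V_GS = V_DS ≥ V_GS − V_TN, so the device is in saturation.
KCL at the drain: ½ k_n (V_GS − V_TN)² = (V_DD − V_GS)/R.
Let x = V_GS − 1.08. Then 40.6 x² + x − 12.12 = 0, giving x = 0.534 V (positive root), so V_GS = 1.61 V.
I_D = (V_DD − V_GS)/R = (13.2 − 1.61) / 22.7 = 0.51 mA.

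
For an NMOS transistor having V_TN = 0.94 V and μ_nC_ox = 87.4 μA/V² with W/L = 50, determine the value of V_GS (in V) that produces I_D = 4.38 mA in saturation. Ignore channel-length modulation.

k_n = μ_nC_ox · (W/L) = 4.37 mA/V².
In saturation I_D = ½ k_n (V_GS − V_TN)², so V_GS − V_TN = √(2 I_D / k_n) = √(2 × 4.38 / 4.37) = 1.42 V.
V_GS = 0.94 + 1.42 = 2.36 V.

V_GS = 2.36 V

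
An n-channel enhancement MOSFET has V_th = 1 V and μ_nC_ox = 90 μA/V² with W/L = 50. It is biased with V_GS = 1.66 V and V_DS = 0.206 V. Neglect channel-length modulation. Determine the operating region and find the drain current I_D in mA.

k_n = μ_nC_ox · (W/L) = 4.5 mA/V².
V_ov = V_GS − V_th = 1.66 − 1 = 0.66 V.
Since V_DS = 0.206 V < V_ov = 0.66 V, the device is in the triode region.
I_D = k_n [V_ov · V_DS − ½ V_DS²] = 4.5 × [0.66 × 0.206 − 0.5 × 0.206²] = 0.516 mA.

Triode; I_D = 0.516 mA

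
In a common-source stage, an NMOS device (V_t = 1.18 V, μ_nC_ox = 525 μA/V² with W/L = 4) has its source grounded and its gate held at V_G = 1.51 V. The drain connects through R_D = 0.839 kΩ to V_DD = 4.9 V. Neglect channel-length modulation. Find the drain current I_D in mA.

V_GS = V_G = 1.51 V, so V_ov = 1.51 − 1.18 = 0.33 V.
k_n = μ_nC_ox · (W/L) = 2.1 mA/V².
Assume saturation: I_D = ½ k_n V_ov² = 0.5 × 2.1 × 0.33² = 0.114 mA, giving V_DS = V_DD − I_D R_D = 4.9 − 0.114 × 0.839 = 4.8 V.
V_DS = 4.8 V ≥ V_ov = 0.33 V, confirming saturation.

I_D = 0.114 mA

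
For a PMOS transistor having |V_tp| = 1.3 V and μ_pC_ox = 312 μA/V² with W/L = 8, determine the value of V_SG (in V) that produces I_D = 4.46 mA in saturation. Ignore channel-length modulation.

k_p = μ_pC_ox · (W/L) = 2.496 mA/V².
In saturation I_D = ½ k_p (V_SG − |V_tp|)², so V_SG − |V_tp| = √(2 I_D / k_p) = √(2 × 4.46 / 2.496) = 1.89 V.
V_SG = 1.3 + 1.89 = 3.19 V.

V_SG = 3.19 V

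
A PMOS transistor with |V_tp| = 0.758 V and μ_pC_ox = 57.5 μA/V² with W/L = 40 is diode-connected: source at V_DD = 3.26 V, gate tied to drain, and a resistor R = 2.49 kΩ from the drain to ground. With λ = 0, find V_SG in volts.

V_SG = 1.53 V

With gate tied to drain, V_SG = V_SD ≥ V_SG − |V_tp|, so the device is in saturation.
k_p = μ_pC_ox · (W/L) = 2.3 mA/V².
KCL at the drain: ½ k_p (V_SG − |V_tp|)² = (V_DD − V_SG)/R.
Let x = V_SG − 0.758. Then 2.86 x² + x − 2.502 = 0, giving x = 0.776 V (positive root), so V_SG = 1.53 V.
I_D = (V_DD − V_SG)/R = (3.26 − 1.53) / 2.49 = 0.693 mA.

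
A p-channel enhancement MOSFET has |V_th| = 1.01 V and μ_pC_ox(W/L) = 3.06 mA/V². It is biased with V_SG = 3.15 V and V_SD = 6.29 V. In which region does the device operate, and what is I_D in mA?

V_ov = V_SG − |V_th| = 3.15 − 1.01 = 2.14 V.
Since V_SD = 6.29 V ≥ V_ov = 2.14 V, the device is in saturation.
I_D = ½ k_p V_ov² = 0.5 × 3.06 × 2.14² = 7.01 mA.

Saturation; I_D = 7.01 mA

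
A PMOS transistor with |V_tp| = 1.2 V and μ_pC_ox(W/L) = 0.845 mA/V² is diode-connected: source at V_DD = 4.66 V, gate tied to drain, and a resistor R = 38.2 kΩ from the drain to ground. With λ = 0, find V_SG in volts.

With gate tied to drain, V_SG = V_SD ≥ V_SG − |V_tp|, so the device is in saturation.
KCL at the drain: ½ k_p (V_SG − |V_tp|)² = (V_DD − V_SG)/R.
Let x = V_SG − 1.2. Then 16.1 x² + x − 3.46 = 0, giving x = 0.433 V (positive root), so V_SG = 1.63 V.
I_D = (V_DD − V_SG)/R = (4.66 − 1.63) / 38.2 = 0.0792 mA.

V_SG = 1.63 V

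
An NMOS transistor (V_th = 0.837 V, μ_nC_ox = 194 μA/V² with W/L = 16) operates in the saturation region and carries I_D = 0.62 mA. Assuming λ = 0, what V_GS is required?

V_GS = 1.47 V

k_n = μ_nC_ox · (W/L) = 3.104 mA/V².
In saturation I_D = ½ k_n (V_GS − V_th)², so V_GS − V_th = √(2 I_D / k_n) = √(2 × 0.62 / 3.104) = 0.632 V.
V_GS = 0.837 + 0.632 = 1.47 V.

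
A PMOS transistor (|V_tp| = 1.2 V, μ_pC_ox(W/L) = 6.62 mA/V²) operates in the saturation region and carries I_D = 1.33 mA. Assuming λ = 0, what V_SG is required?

V_SG = 1.83 V

In saturation I_D = ½ k_p (V_SG − |V_tp|)², so V_SG − |V_tp| = √(2 I_D / k_p) = √(2 × 1.33 / 6.62) = 0.634 V.
V_SG = 1.2 + 0.634 = 1.83 V.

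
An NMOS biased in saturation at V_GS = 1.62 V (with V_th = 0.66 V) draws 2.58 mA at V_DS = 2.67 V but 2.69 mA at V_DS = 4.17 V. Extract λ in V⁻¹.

With V_GS fixed, I_D ∝ (1 + λ V_DS) in saturation, so I_D2/I_D1 = (1 + λ V_DS2)/(1 + λ V_DS1).
2.69/2.58 = 1.043 = (1 + 4.17 λ)/(1 + 2.67 λ).
Solving: λ (I_D1 V_DS2 − I_D2 V_DS1) = I_D2 − I_D1, so λ = (2.69 − 2.58) / (2.58 × 4.17 − 2.69 × 2.67) = 0.11 / 3.58 = 0.0308 V⁻¹.

λ = 0.0308 V⁻¹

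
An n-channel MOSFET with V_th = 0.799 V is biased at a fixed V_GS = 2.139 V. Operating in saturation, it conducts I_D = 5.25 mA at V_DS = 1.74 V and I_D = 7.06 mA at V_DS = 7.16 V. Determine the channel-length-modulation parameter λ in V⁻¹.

λ = 0.0715 V⁻¹

With V_GS fixed, I_D ∝ (1 + λ V_DS) in saturation, so I_D2/I_D1 = (1 + λ V_DS2)/(1 + λ V_DS1).
7.06/5.25 = 1.345 = (1 + 7.16 λ)/(1 + 1.74 λ).
Solving: λ (I_D1 V_DS2 − I_D2 V_DS1) = I_D2 − I_D1, so λ = (7.06 − 5.25) / (5.25 × 7.16 − 7.06 × 1.74) = 1.81 / 25.3 = 0.0715 V⁻¹.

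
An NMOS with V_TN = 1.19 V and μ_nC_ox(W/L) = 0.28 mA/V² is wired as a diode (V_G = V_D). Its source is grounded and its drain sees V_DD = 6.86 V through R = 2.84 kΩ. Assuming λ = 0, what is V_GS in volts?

V_GS = 3.91 V

With gate tied to drain, V_GS = V_DS ≥ V_GS − V_TN, so the device is in saturation.
KCL at the drain: ½ k_n (V_GS − V_TN)² = (V_DD − V_GS)/R.
Let x = V_GS − 1.19. Then 0.398 x² + x − 5.67 = 0, giving x = 2.72 V (positive root), so V_GS = 3.91 V.
I_D = (V_DD − V_GS)/R = (6.86 − 3.91) / 2.84 = 1.04 mA.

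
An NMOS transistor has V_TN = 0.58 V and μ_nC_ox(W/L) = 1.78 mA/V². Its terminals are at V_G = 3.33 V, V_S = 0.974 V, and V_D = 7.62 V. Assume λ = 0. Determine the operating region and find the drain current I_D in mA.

V_GS = V_G − V_S = 3.33 − 0.974 = 2.36 V; V_DS = V_D − V_S = 7.62 − 0.974 = 6.65 V.
V_ov = V_GS − V_TN = 2.36 − 0.58 = 1.78 V.
Since V_DS = 6.65 V ≥ V_ov = 1.78 V, the device is in saturation.
I_D = ½ k_n V_ov² = 0.5 × 1.78 × 1.78² = 2.81 mA.

Saturation; I_D = 2.81 mA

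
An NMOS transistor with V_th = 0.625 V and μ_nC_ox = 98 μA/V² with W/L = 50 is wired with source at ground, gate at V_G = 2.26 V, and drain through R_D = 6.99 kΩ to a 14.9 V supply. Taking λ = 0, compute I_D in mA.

I_D = 2.09 mA

V_GS = V_G = 2.26 V, so V_ov = 2.26 − 0.625 = 1.63 V.
k_n = μ_nC_ox · (W/L) = 4.9 mA/V².
Assume saturation: I_D = ½ k_n V_ov² = 0.5 × 4.9 × 1.63² = 6.55 mA, giving V_DS = V_DD − I_D R_D = 14.9 − 6.55 × 6.99 = -30.9 V.
But -30.9 V < V_ov = 1.63 V, so the device is actually in triode.
In triode I_D = k_n[V_ov V_DS − ½ V_DS²] and I_D = (V_DD − V_DS)/R_D. Equating: 17.1 V_DS² − 57 V_DS + 14.9 = 0, giving V_DS = 0.286 V (the root below V_ov).
I_D = (14.9 − 0.286) / 6.99 = 2.09 mA.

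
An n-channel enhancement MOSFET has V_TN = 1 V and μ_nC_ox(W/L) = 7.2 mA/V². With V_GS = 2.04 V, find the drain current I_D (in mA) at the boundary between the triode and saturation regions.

I_D = 3.89 mA

At the boundary V_DS = V_ov = V_GS − V_TN = 2.04 − 1 = 1.04 V.
I_D = ½ k_n V_ov² = 0.5 × 7.2 × 1.04² = 3.89 mA.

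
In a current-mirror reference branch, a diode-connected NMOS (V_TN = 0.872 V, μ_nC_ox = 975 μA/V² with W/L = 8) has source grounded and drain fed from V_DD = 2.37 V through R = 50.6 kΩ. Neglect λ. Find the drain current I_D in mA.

With gate tied to drain, V_GS = V_DS ≥ V_GS − V_TN, so the device is in saturation.
k_n = μ_nC_ox · (W/L) = 7.8 mA/V².
KCL at the drain: ½ k_n (V_GS − V_TN)² = (V_DD − V_GS)/R.
Let x = V_GS − 0.872. Then 197 x² + x − 1.498 = 0, giving x = 0.0846 V (positive root), so V_GS = 0.957 V.
I_D = (V_DD − V_GS)/R = (2.37 − 0.957) / 50.6 = 0.0279 mA.

I_D = 0.0279 mA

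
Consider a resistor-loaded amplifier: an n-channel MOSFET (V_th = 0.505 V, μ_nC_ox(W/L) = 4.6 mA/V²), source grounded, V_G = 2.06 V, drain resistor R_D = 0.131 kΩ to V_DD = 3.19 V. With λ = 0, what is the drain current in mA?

V_GS = V_G = 2.06 V, so V_ov = 2.06 − 0.505 = 1.56 V.
Assume saturation: I_D = ½ k_n V_ov² = 0.5 × 4.6 × 1.56² = 5.56 mA, giving V_DS = V_DD − I_D R_D = 3.19 − 5.56 × 0.131 = 2.46 V.
V_DS = 2.46 V ≥ V_ov = 1.56 V, confirming saturation.

I_D = 5.56 mA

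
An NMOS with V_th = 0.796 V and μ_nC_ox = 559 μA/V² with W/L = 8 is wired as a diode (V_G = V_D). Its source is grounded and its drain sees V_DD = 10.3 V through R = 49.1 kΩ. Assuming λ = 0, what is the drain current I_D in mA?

I_D = 0.188 mA

With gate tied to drain, V_GS = V_DS ≥ V_GS − V_th, so the device is in saturation.
k_n = μ_nC_ox · (W/L) = 4.472 mA/V².
KCL at the drain: ½ k_n (V_GS − V_th)² = (V_DD − V_GS)/R.
Let x = V_GS − 0.796. Then 110 x² + x − 9.504 = 0, giving x = 0.29 V (positive root), so V_GS = 1.09 V.
I_D = (V_DD − V_GS)/R = (10.3 − 1.09) / 49.1 = 0.188 mA.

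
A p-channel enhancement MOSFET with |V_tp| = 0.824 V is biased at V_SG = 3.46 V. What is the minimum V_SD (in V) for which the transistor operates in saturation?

The boundary between triode and saturation is V_SD = V_SG − |V_tp| = V_ov.
V_ov = 3.46 − 0.824 = 2.64 V.

V_SD,sat = 2.64 V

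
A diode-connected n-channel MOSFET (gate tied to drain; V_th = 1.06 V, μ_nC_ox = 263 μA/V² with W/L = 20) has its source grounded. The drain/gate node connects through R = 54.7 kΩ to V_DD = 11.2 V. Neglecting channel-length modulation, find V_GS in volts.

With gate tied to drain, V_GS = V_DS ≥ V_GS − V_th, so the device is in saturation.
k_n = μ_nC_ox · (W/L) = 5.26 mA/V².
KCL at the drain: ½ k_n (V_GS − V_th)² = (V_DD − V_GS)/R.
Let x = V_GS − 1.06. Then 144 x² + x − 10.14 = 0, giving x = 0.262 V (positive root), so V_GS = 1.32 V.
I_D = (V_DD − V_GS)/R = (11.2 − 1.32) / 54.7 = 0.181 mA.

V_GS = 1.32 V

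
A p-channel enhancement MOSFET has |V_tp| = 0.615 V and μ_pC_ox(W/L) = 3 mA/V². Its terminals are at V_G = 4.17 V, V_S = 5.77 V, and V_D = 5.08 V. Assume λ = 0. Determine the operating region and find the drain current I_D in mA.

V_SG = V_S − V_G = 5.77 − 4.17 = 1.6 V; V_SD = V_S − V_D = 5.77 − 5.08 = 0.69 V.
V_ov = V_SG − |V_tp| = 1.6 − 0.615 = 0.985 V.
Since V_SD = 0.69 V < V_ov = 0.985 V, the device is in the triode region.
I_D = k_p [V_ov · V_SD − ½ V_SD²] = 3 × [0.985 × 0.69 − 0.5 × 0.69²] = 1.32 mA.

Triode; I_D = 1.32 mA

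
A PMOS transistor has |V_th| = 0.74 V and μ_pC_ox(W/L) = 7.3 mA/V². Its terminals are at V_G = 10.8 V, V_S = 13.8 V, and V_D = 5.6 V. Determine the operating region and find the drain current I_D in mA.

Saturation; I_D = 18.6 mA

V_SG = V_S − V_G = 13.8 − 10.8 = 3 V; V_SD = V_S − V_D = 13.8 − 5.6 = 8.2 V.
V_ov = V_SG − |V_th| = 3 − 0.74 = 2.26 V.
Since V_SD = 8.2 V ≥ V_ov = 2.26 V, the device is in saturation.
I_D = ½ k_p V_ov² = 0.5 × 7.3 × 2.26² = 18.6 mA.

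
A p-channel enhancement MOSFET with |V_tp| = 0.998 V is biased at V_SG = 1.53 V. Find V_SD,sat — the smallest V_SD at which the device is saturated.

V_SD,sat = 0.532 V

The boundary between triode and saturation is V_SD = V_SG − |V_tp| = V_ov.
V_ov = 1.53 − 0.998 = 0.532 V.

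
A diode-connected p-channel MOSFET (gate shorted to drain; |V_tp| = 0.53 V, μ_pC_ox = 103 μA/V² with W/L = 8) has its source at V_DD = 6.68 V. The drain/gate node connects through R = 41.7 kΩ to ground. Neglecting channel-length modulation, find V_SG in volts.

V_SG = 1.10 V

With gate tied to drain, V_SG = V_SD ≥ V_SG − |V_tp|, so the device is in saturation.
k_p = μ_pC_ox · (W/L) = 0.824 mA/V².
KCL at the drain: ½ k_p (V_SG − |V_tp|)² = (V_DD − V_SG)/R.
Let x = V_SG − 0.53. Then 17.2 x² + x − 6.15 = 0, giving x = 0.57 V (positive root), so V_SG = 1.1 V.
I_D = (V_DD − V_SG)/R = (6.68 − 1.1) / 41.7 = 0.134 mA.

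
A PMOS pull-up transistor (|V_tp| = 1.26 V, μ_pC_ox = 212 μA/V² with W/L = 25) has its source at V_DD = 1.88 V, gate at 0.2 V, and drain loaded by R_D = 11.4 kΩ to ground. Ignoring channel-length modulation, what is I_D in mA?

V_SG = V_DD − V_G = 1.88 − 0.2 = 1.68 V, so V_ov = 1.68 − 1.26 = 0.42 V.
k_p = μ_pC_ox · (W/L) = 5.3 mA/V².
Assume saturation: I_D = ½ k_p V_ov² = 0.5 × 5.3 × 0.42² = 0.467 mA, giving V_SD = V_DD − I_D R_D = 1.88 − 0.467 × 11.4 = -3.45 V.
But -3.45 V < V_ov = 0.42 V, so the device is actually in triode.
In triode I_D = k_p[V_ov V_SD − ½ V_SD²] and I_D = (V_DD − V_SD)/R_D. Equating: 30.2 V_SD² − 26.38 V_SD + 1.88 = 0, giving V_SD = 0.0783 V (the root below V_ov).
I_D = (1.88 − 0.0783) / 11.4 = 0.158 mA.

I_D = 0.158 mA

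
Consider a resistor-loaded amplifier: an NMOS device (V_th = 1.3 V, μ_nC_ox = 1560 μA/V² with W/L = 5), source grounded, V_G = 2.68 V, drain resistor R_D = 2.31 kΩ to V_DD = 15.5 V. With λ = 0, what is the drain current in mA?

I_D = 6.34 mA

V_GS = V_G = 2.68 V, so V_ov = 2.68 − 1.3 = 1.38 V.
k_n = μ_nC_ox · (W/L) = 7.8 mA/V².
Assume saturation: I_D = ½ k_n V_ov² = 0.5 × 7.8 × 1.38² = 7.43 mA, giving V_DS = V_DD − I_D R_D = 15.5 − 7.43 × 2.31 = -1.66 V.
But -1.66 V < V_ov = 1.38 V, so the device is actually in triode.
In triode I_D = k_n[V_ov V_DS − ½ V_DS²] and I_D = (V_DD − V_DS)/R_D. Equating: 9.01 V_DS² − 25.86 V_DS + 15.5 = 0, giving V_DS = 0.852 V (the root below V_ov).
I_D = (15.5 − 0.852) / 2.31 = 6.34 mA.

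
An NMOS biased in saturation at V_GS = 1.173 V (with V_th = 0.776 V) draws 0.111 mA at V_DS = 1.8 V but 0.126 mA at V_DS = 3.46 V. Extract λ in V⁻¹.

With V_GS fixed, I_D ∝ (1 + λ V_DS) in saturation, so I_D2/I_D1 = (1 + λ V_DS2)/(1 + λ V_DS1).
0.126/0.111 = 1.135 = (1 + 3.46 λ)/(1 + 1.8 λ).
Solving: λ (I_D1 V_DS2 − I_D2 V_DS1) = I_D2 − I_D1, so λ = (0.126 − 0.111) / (0.111 × 3.46 − 0.126 × 1.8) = 0.015 / 0.157 = 0.0954 V⁻¹.

λ = 0.0954 V⁻¹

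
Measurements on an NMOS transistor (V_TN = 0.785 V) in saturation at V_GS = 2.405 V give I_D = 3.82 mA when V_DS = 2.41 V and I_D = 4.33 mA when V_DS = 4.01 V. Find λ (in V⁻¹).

With V_GS fixed, I_D ∝ (1 + λ V_DS) in saturation, so I_D2/I_D1 = (1 + λ V_DS2)/(1 + λ V_DS1).
4.33/3.82 = 1.134 = (1 + 4.01 λ)/(1 + 2.41 λ).
Solving: λ (I_D1 V_DS2 − I_D2 V_DS1) = I_D2 − I_D1, so λ = (4.33 − 3.82) / (3.82 × 4.01 − 4.33 × 2.41) = 0.51 / 4.88 = 0.104 V⁻¹.

λ = 0.104 V⁻¹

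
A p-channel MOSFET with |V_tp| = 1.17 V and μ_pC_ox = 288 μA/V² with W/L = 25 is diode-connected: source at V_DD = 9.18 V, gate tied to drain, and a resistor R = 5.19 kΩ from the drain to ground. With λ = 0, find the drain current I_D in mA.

With gate tied to drain, V_SG = V_SD ≥ V_SG − |V_tp|, so the device is in saturation.
k_p = μ_pC_ox · (W/L) = 7.2 mA/V².
KCL at the drain: ½ k_p (V_SG − |V_tp|)² = (V_DD − V_SG)/R.
Let x = V_SG − 1.17. Then 18.7 x² + x − 8.01 = 0, giving x = 0.629 V (positive root), so V_SG = 1.8 V.
I_D = (V_DD − V_SG)/R = (9.18 − 1.8) / 5.19 = 1.42 mA.

I_D = 1.42 mA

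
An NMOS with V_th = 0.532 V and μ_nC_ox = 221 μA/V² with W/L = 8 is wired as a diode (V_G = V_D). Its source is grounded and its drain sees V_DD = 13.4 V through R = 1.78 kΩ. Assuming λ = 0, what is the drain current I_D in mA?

I_D = 5.79 mA

With gate tied to drain, V_GS = V_DS ≥ V_GS − V_th, so the device is in saturation.
k_n = μ_nC_ox · (W/L) = 1.768 mA/V².
KCL at the drain: ½ k_n (V_GS − V_th)² = (V_DD − V_GS)/R.
Let x = V_GS − 0.532. Then 1.57 x² + x − 12.87 = 0, giving x = 2.56 V (positive root), so V_GS = 3.09 V.
I_D = (V_DD − V_GS)/R = (13.4 − 3.09) / 1.78 = 5.79 mA.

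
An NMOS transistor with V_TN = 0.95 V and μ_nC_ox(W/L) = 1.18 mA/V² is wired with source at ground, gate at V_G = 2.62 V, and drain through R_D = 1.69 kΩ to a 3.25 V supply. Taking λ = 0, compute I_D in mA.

I_D = 1.35 mA

V_GS = V_G = 2.62 V, so V_ov = 2.62 − 0.95 = 1.67 V.
Assume saturation: I_D = ½ k_n V_ov² = 0.5 × 1.18 × 1.67² = 1.65 mA, giving V_DS = V_DD − I_D R_D = 3.25 − 1.65 × 1.69 = 0.469 V.
But 0.469 V < V_ov = 1.67 V, so the device is actually in triode.
In triode I_D = k_n[V_ov V_DS − ½ V_DS²] and I_D = (V_DD − V_DS)/R_D. Equating: 0.997 V_DS² − 4.33 V_DS + 3.25 = 0, giving V_DS = 0.965 V (the root below V_ov).
I_D = (3.25 − 0.965) / 1.69 = 1.35 mA.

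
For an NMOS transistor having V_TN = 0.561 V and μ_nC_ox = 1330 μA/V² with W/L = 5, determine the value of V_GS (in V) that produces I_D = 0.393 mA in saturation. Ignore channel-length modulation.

V_GS = 0.905 V

k_n = μ_nC_ox · (W/L) = 6.65 mA/V².
In saturation I_D = ½ k_n (V_GS − V_TN)², so V_GS − V_TN = √(2 I_D / k_n) = √(2 × 0.393 / 6.65) = 0.344 V.
V_GS = 0.561 + 0.344 = 0.905 V.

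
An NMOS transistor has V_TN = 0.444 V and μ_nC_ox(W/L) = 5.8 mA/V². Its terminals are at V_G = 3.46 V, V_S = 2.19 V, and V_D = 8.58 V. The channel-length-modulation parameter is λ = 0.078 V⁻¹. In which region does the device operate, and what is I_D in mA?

Saturation; I_D = 2.96 mA

V_GS = V_G − V_S = 3.46 − 2.19 = 1.27 V; V_DS = V_D − V_S = 8.58 − 2.19 = 6.39 V.
V_ov = V_GS − V_TN = 1.27 − 0.444 = 0.826 V.
Since V_DS = 6.39 V ≥ V_ov = 0.826 V, the device is in saturation.
I_D = ½ k_n V_ov² (1 + λ V_DS) = 0.5 × 5.8 × 0.826² × (1 + 0.078 × 6.39) = 2.96 mA.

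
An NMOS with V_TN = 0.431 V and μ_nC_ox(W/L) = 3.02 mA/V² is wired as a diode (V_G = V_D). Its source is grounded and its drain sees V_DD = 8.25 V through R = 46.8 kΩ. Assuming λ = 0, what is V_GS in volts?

V_GS = 0.757 V

With gate tied to drain, V_GS = V_DS ≥ V_GS − V_TN, so the device is in saturation.
KCL at the drain: ½ k_n (V_GS − V_TN)² = (V_DD − V_GS)/R.
Let x = V_GS − 0.431. Then 70.7 x² + x − 7.819 = 0, giving x = 0.326 V (positive root), so V_GS = 0.757 V.
I_D = (V_DD − V_GS)/R = (8.25 − 0.757) / 46.8 = 0.16 mA.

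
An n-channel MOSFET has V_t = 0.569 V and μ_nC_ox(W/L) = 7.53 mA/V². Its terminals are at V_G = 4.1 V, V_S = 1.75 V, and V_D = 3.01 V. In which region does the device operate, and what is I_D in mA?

V_GS = V_G − V_S = 4.1 − 1.75 = 2.35 V; V_DS = V_D − V_S = 3.01 − 1.75 = 1.26 V.
V_ov = V_GS − V_t = 2.35 − 0.569 = 1.78 V.
Since V_DS = 1.26 V < V_ov = 1.78 V, the device is in the triode region.
I_D = k_n [V_ov · V_DS − ½ V_DS²] = 7.53 × [1.78 × 1.26 − 0.5 × 1.26²] = 10.9 mA.

Triode; I_D = 10.9 mA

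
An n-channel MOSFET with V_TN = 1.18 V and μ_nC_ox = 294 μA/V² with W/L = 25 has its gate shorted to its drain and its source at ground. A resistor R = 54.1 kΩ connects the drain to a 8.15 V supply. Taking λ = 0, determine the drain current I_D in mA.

I_D = 0.125 mA

With gate tied to drain, V_GS = V_DS ≥ V_GS − V_TN, so the device is in saturation.
k_n = μ_nC_ox · (W/L) = 7.35 mA/V².
KCL at the drain: ½ k_n (V_GS − V_TN)² = (V_DD − V_GS)/R.
Let x = V_GS − 1.18. Then 199 x² + x − 6.97 = 0, giving x = 0.185 V (positive root), so V_GS = 1.36 V.
I_D = (V_DD − V_GS)/R = (8.15 − 1.36) / 54.1 = 0.125 mA.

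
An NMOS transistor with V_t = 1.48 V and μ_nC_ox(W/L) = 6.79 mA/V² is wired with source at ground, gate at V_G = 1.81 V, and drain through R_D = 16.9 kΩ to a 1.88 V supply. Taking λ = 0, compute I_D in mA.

V_GS = V_G = 1.81 V, so V_ov = 1.81 − 1.48 = 0.33 V.
Assume saturation: I_D = ½ k_n V_ov² = 0.5 × 6.79 × 0.33² = 0.37 mA, giving V_DS = V_DD − I_D R_D = 1.88 − 0.37 × 16.9 = -4.37 V.
But -4.37 V < V_ov = 0.33 V, so the device is actually in triode.
In triode I_D = k_n[V_ov V_DS − ½ V_DS²] and I_D = (V_DD − V_DS)/R_D. Equating: 57.4 V_DS² − 38.87 V_DS + 1.88 = 0, giving V_DS = 0.0524 V (the root below V_ov).
I_D = (1.88 − 0.0524) / 16.9 = 0.108 mA.

I_D = 0.108 mA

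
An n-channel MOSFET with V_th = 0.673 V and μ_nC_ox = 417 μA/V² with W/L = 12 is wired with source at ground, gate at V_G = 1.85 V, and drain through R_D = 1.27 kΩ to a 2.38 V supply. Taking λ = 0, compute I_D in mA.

V_GS = V_G = 1.85 V, so V_ov = 1.85 − 0.673 = 1.18 V.
k_n = μ_nC_ox · (W/L) = 5.004 mA/V².
Assume saturation: I_D = ½ k_n V_ov² = 0.5 × 5.004 × 1.18² = 3.47 mA, giving V_DS = V_DD − I_D R_D = 2.38 − 3.47 × 1.27 = -2.02 V.
But -2.02 V < V_ov = 1.18 V, so the device is actually in triode.
In triode I_D = k_n[V_ov V_DS − ½ V_DS²] and I_D = (V_DD − V_DS)/R_D. Equating: 3.18 V_DS² − 8.48 V_DS + 2.38 = 0, giving V_DS = 0.319 V (the root below V_ov).
I_D = (2.38 − 0.319) / 1.27 = 1.62 mA.

I_D = 1.62 mA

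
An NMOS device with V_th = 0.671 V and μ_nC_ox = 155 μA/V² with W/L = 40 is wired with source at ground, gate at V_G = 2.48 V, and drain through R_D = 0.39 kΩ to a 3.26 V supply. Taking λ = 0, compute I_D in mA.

V_GS = V_G = 2.48 V, so V_ov = 2.48 − 0.671 = 1.81 V.
k_n = μ_nC_ox · (W/L) = 6.2 mA/V².
Assume saturation: I_D = ½ k_n V_ov² = 0.5 × 6.2 × 1.81² = 10.1 mA, giving V_DS = V_DD − I_D R_D = 3.26 − 10.1 × 0.39 = -0.696 V.
But -0.696 V < V_ov = 1.81 V, so the device is actually in triode.
In triode I_D = k_n[V_ov V_DS − ½ V_DS²] and I_D = (V_DD − V_DS)/R_D. Equating: 1.21 V_DS² − 5.374 V_DS + 3.26 = 0, giving V_DS = 0.725 V (the root below V_ov).
I_D = (3.26 − 0.725) / 0.39 = 6.5 mA.

I_D = 6.50 mA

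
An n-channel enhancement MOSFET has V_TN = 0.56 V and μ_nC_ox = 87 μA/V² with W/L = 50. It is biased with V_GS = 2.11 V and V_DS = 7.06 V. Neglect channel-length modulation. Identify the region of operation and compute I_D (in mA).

Saturation; I_D = 5.23 mA

k_n = μ_nC_ox · (W/L) = 4.35 mA/V².
V_ov = V_GS − V_TN = 2.11 − 0.56 = 1.55 V.
Since V_DS = 7.06 V ≥ V_ov = 1.55 V, the device is in saturation.
I_D = ½ k_n V_ov² = 0.5 × 4.35 × 1.55² = 5.23 mA.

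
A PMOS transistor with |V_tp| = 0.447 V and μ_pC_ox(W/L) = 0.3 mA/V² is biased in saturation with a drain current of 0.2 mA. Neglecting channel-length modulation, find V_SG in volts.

V_SG = 1.60 V

In saturation I_D = ½ k_p (V_SG − |V_tp|)², so V_SG − |V_tp| = √(2 I_D / k_p) = √(2 × 0.2 / 0.3) = 1.15 V.
V_SG = 0.447 + 1.15 = 1.6 V.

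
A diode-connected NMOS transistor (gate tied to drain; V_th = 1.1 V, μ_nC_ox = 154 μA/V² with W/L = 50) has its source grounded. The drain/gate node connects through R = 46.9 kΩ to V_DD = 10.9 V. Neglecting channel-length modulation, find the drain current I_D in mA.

I_D = 0.204 mA

With gate tied to drain, V_GS = V_DS ≥ V_GS − V_th, so the device is in saturation.
k_n = μ_nC_ox · (W/L) = 7.7 mA/V².
KCL at the drain: ½ k_n (V_GS − V_th)² = (V_DD − V_GS)/R.
Let x = V_GS − 1.1. Then 181 x² + x − 9.8 = 0, giving x = 0.23 V (positive root), so V_GS = 1.33 V.
I_D = (V_DD − V_GS)/R = (10.9 − 1.33) / 46.9 = 0.204 mA.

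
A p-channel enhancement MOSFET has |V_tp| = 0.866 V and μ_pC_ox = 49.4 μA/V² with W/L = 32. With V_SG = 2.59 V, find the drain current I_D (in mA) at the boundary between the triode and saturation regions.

At the boundary V_SD = V_ov = V_SG − |V_tp| = 2.59 − 0.866 = 1.72 V.
k_p = μ_pC_ox · (W/L) = 1.581 mA/V².
I_D = ½ k_p V_ov² = 0.5 × 1.581 × 1.72² = 2.35 mA.

I_D = 2.35 mA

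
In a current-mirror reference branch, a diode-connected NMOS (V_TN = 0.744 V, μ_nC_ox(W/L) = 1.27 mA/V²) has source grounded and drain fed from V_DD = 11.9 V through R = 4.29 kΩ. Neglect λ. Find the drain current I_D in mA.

With gate tied to drain, V_GS = V_DS ≥ V_GS − V_TN, so the device is in saturation.
KCL at the drain: ½ k_n (V_GS − V_TN)² = (V_DD − V_GS)/R.
Let x = V_GS − 0.744. Then 2.72 x² + x − 11.16 = 0, giving x = 1.85 V (positive root), so V_GS = 2.59 V.
I_D = (V_DD − V_GS)/R = (11.9 − 2.59) / 4.29 = 2.17 mA.

I_D = 2.17 mA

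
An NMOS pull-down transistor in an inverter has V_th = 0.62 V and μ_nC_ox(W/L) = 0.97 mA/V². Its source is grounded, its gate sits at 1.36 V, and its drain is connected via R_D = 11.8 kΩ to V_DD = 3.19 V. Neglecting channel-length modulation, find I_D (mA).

V_GS = V_G = 1.36 V, so V_ov = 1.36 − 0.62 = 0.74 V.
Assume saturation: I_D = ½ k_n V_ov² = 0.5 × 0.97 × 0.74² = 0.266 mA, giving V_DS = V_DD − I_D R_D = 3.19 − 0.266 × 11.8 = 0.0561 V.
But 0.0561 V < V_ov = 0.74 V, so the device is actually in triode.
In triode I_D = k_n[V_ov V_DS − ½ V_DS²] and I_D = (V_DD − V_DS)/R_D. Equating: 5.72 V_DS² − 9.47 V_DS + 3.19 = 0, giving V_DS = 0.471 V (the root below V_ov).
I_D = (3.19 − 0.471) / 11.8 = 0.23 mA.

I_D = 0.230 mA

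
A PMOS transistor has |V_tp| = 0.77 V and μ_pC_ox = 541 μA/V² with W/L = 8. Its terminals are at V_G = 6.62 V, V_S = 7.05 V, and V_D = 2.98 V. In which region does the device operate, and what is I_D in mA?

V_SG = V_S − V_G = 7.05 − 6.62 = 0.43 V; V_SD = V_S − V_D = 7.05 − 2.98 = 4.07 V.
V_SG = 0.43 V < |V_tp| = 0.77 V, so the transistor is in cutoff.

Cutoff; I_D = 0 mA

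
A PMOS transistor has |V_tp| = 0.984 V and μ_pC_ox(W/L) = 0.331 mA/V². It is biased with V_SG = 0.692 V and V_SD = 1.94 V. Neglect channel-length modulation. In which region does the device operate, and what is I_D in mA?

V_SG = 0.692 V < |V_tp| = 0.984 V, so the transistor is in cutoff.

Cutoff; I_D = 0 mA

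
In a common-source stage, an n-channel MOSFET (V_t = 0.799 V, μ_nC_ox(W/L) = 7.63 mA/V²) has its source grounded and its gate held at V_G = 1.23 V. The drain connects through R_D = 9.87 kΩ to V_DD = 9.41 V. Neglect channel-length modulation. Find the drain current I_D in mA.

I_D = 0.709 mA

V_GS = V_G = 1.23 V, so V_ov = 1.23 − 0.799 = 0.431 V.
Assume saturation: I_D = ½ k_n V_ov² = 0.5 × 7.63 × 0.431² = 0.709 mA, giving V_DS = V_DD − I_D R_D = 9.41 − 0.709 × 9.87 = 2.42 V.
V_DS = 2.42 V ≥ V_ov = 0.431 V, confirming saturation.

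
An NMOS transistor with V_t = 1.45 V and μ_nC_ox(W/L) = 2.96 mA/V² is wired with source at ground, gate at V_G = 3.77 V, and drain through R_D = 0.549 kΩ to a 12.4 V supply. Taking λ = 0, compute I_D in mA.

I_D = 7.97 mA

V_GS = V_G = 3.77 V, so V_ov = 3.77 − 1.45 = 2.32 V.
Assume saturation: I_D = ½ k_n V_ov² = 0.5 × 2.96 × 2.32² = 7.97 mA, giving V_DS = V_DD − I_D R_D = 12.4 − 7.97 × 0.549 = 8.03 V.
V_DS = 8.03 V ≥ V_ov = 2.32 V, confirming saturation.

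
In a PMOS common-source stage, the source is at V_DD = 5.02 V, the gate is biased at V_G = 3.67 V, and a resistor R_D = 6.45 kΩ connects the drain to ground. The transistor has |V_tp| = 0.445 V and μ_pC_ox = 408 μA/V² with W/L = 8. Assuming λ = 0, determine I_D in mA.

V_SG = V_DD − V_G = 5.02 − 3.67 = 1.35 V, so V_ov = 1.35 − 0.445 = 0.905 V.
k_p = μ_pC_ox · (W/L) = 3.264 mA/V².
Assume saturation: I_D = ½ k_p V_ov² = 0.5 × 3.264 × 0.905² = 1.34 mA, giving V_SD = V_DD − I_D R_D = 5.02 − 1.34 × 6.45 = -3.6 V.
But -3.6 V < V_ov = 0.905 V, so the device is actually in triode.
In triode I_D = k_p[V_ov V_SD − ½ V_SD²] and I_D = (V_DD − V_SD)/R_D. Equating: 10.5 V_SD² − 20.05 V_SD + 5.02 = 0, giving V_SD = 0.296 V (the root below V_ov).
I_D = (5.02 − 0.296) / 6.45 = 0.732 mA.

I_D = 0.732 mA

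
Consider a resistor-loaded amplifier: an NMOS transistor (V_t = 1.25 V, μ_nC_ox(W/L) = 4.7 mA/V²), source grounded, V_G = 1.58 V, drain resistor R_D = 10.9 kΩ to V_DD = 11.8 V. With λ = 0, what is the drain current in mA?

I_D = 0.256 mA

V_GS = V_G = 1.58 V, so V_ov = 1.58 − 1.25 = 0.33 V.
Assume saturation: I_D = ½ k_n V_ov² = 0.5 × 4.7 × 0.33² = 0.256 mA, giving V_DS = V_DD − I_D R_D = 11.8 − 0.256 × 10.9 = 9.01 V.
V_DS = 9.01 V ≥ V_ov = 0.33 V, confirming saturation.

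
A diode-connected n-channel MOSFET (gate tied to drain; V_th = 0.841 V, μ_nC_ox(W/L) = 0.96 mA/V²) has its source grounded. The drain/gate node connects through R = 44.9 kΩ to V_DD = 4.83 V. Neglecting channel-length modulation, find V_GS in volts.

V_GS = 1.25 V

With gate tied to drain, V_GS = V_DS ≥ V_GS − V_th, so the device is in saturation.
KCL at the drain: ½ k_n (V_GS − V_th)² = (V_DD − V_GS)/R.
Let x = V_GS − 0.841. Then 21.6 x² + x − 3.989 = 0, giving x = 0.408 V (positive root), so V_GS = 1.25 V.
I_D = (V_DD − V_GS)/R = (4.83 − 1.25) / 44.9 = 0.0798 mA.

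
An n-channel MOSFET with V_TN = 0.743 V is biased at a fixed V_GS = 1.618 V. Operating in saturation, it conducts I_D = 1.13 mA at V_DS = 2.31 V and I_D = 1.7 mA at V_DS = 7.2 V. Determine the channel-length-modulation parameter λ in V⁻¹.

λ = 0.135 V⁻¹

With V_GS fixed, I_D ∝ (1 + λ V_DS) in saturation, so I_D2/I_D1 = (1 + λ V_DS2)/(1 + λ V_DS1).
1.7/1.13 = 1.504 = (1 + 7.2 λ)/(1 + 2.31 λ).
Solving: λ (I_D1 V_DS2 − I_D2 V_DS1) = I_D2 − I_D1, so λ = (1.7 − 1.13) / (1.13 × 7.2 − 1.7 × 2.31) = 0.57 / 4.21 = 0.135 V⁻¹.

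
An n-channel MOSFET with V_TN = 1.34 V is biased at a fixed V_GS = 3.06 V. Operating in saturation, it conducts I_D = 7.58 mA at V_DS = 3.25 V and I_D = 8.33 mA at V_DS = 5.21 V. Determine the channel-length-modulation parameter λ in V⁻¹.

λ = 0.0604 V⁻¹

With V_GS fixed, I_D ∝ (1 + λ V_DS) in saturation, so I_D2/I_D1 = (1 + λ V_DS2)/(1 + λ V_DS1).
8.33/7.58 = 1.099 = (1 + 5.21 λ)/(1 + 3.25 λ).
Solving: λ (I_D1 V_DS2 − I_D2 V_DS1) = I_D2 − I_D1, so λ = (8.33 − 7.58) / (7.58 × 5.21 − 8.33 × 3.25) = 0.75 / 12.4 = 0.0604 V⁻¹.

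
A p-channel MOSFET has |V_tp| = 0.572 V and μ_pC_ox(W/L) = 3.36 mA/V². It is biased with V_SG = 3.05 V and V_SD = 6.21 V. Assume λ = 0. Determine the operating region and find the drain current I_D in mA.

Saturation; I_D = 10.3 mA

V_ov = V_SG − |V_tp| = 3.05 − 0.572 = 2.48 V.
Since V_SD = 6.21 V ≥ V_ov = 2.48 V, the device is in saturation.
I_D = ½ k_p V_ov² = 0.5 × 3.36 × 2.48² = 10.3 mA.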